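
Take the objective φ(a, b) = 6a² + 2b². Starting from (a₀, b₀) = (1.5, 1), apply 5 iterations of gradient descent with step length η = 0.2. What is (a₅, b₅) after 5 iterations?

∇φ = (12a, 4b)
Step 1: at (1.5, 1), ∇φ = (18, 4) → (1.5, 1) − 0.2·(18, 4) = (-2.1, 0.2)
Step 2: at (-2.1, 0.2), ∇φ = (-25.2, 0.8) → (-2.1, 0.2) − 0.2·(-25.2, 0.8) = (2.94, 0.04)
Step 3: at (2.94, 0.04), ∇φ = (35.28, 0.16) → (2.94, 0.04) − 0.2·(35.28, 0.16) = (-4.116, 0.008)
Step 4: at (-4.116, 0.008), ∇φ = (-49.392, 0.032) → (-4.116, 0.008) − 0.2·(-49.392, 0.032) = (5.7624, 0.0016)
Step 5: at (5.7624, 0.0016), ∇φ = (69.1488, 0.0064) → (5.7624, 0.0016) − 0.2·(69.1488, 0.0064) = (-8.06736, 0.00032)

(-8.06736, 0.00032)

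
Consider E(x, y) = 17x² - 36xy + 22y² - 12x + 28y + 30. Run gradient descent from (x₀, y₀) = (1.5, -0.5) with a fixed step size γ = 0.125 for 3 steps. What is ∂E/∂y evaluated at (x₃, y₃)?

33129.84375

∇E = (34x - 36y - 12, -36x + 44y + 28)
Step 1: at (1.5, -0.5), ∇E = (57, -48) → (1.5, -0.5) − 0.125·(57, -48) = (-5.625, 5.5)
Step 2: at (-5.625, 5.5), ∇E = (-401.25, 472.5) → (-5.625, 5.5) − 0.125·(-401.25, 472.5) = (44.53125, -53.5625)
Step 3: at (44.53125, -53.5625), ∇E = (3430.3125, -3931.875) → (44.53125, -53.5625) − 0.125·(3430.3125, -3931.875) = (-384.2578125, 437.921875)
∂E/∂y at (-384.2578125, 437.921875) = 33129.84375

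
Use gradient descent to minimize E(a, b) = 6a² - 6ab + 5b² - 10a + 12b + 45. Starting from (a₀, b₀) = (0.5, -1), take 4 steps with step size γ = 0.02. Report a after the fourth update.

0.39758464

∇E = (12a - 6b - 10, -6a + 10b + 12)
Step 1: at (0.5, -1), ∇E = (2, -1) → (0.5, -1) − 0.02·(2, -1) = (0.46, -0.98)
Step 2: at (0.46, -0.98), ∇E = (1.4, -0.56) → (0.46, -0.98) − 0.02·(1.4, -0.56) = (0.432, -0.9688)
Step 3: at (0.432, -0.9688), ∇E = (0.9968, -0.28) → (0.432, -0.9688) − 0.02·(0.9968, -0.28) = (0.412064, -0.9632)
Step 4: at (0.412064, -0.9632), ∇E = (0.723968, -0.104384) → (0.412064, -0.9632) − 0.02·(0.723968, -0.104384) = (0.39758464, -0.96111232)
a = 0.39758464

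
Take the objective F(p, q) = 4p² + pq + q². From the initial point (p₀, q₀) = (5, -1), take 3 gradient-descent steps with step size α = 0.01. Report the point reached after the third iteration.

(3.921935, -1.076905)

∇F = (8p + q, p + 2q)
(p₁, q₁) = (5, -1) − 0.01·(39, 3) = (4.61, -1.03)
(p₂, q₂) = (4.61, -1.03) − 0.01·(35.85, 2.55) = (4.2515, -1.0555)
(p₃, q₃) = (4.2515, -1.0555) − 0.01·(32.9565, 2.1405) = (3.921935, -1.076905)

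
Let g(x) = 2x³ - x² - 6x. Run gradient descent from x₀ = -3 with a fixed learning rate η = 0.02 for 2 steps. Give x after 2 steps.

-6.120768

g′(x) = 6x² - 2x - 6
Step 1: g′(-3) = 54; x₁ = -3 − 0.02·54 = -4.08
Step 2: g′(-4.08) = 102.0384; x₂ = -4.08 − 0.02·102.0384 = -6.120768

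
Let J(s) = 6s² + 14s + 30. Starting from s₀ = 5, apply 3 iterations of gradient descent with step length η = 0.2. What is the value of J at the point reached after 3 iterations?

J′(s) = 12s + 14
Step 1: J′(5) = 74; s₁ = 5 − 0.2·74 = -9.8
Step 2: J′(-9.8) = -103.6; s₂ = -9.8 − 0.2·(-103.6) = 10.92
Step 3: J′(10.92) = 145.04; s₃ = 10.92 − 0.2·145.04 = -18.088
J(-18.088) = 1739.822464

1739.822464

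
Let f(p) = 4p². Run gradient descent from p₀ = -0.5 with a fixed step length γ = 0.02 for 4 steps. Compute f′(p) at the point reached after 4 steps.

f′(p) = 8p
Step 1: f′(-0.5) = -4; p₁ = -0.5 − 0.02·(-4) = -0.42
Step 2: f′(-0.42) = -3.36; p₂ = -0.42 − 0.02·(-3.36) = -0.3528
Step 3: f′(-0.3528) = -2.8224; p₃ = -0.3528 − 0.02·(-2.8224) = -0.296352
Step 4: f′(-0.296352) = -2.370816; p₄ = -0.296352 − 0.02·(-2.370816) = -0.24893568
f′(p) at (-0.24893568) = -1.99148544

-1.99148544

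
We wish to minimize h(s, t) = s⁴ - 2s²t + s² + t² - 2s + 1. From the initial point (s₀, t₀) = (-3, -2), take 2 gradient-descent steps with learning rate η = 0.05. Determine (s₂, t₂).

(-9.82, 0.79)

∇h = (4s³ - 4st + 2s - 2, -2s² + 2t)
(s₁, t₁) = (-3, -2) − 0.05·(-140, -22) = (4, -0.9)
(s₂, t₂) = (4, -0.9) − 0.05·(276.4, -33.8) = (-9.82, 0.79)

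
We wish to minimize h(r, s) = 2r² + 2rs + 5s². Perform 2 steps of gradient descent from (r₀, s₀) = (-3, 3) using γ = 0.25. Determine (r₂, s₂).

∇h = (4r + 2s, 2r + 10s)
Step 1: at (-3, 3), ∇h = (-6, 24) → (-3, 3) − 0.25·(-6, 24) = (-1.5, -3)
Step 2: at (-1.5, -3), ∇h = (-12, -33) → (-1.5, -3) − 0.25·(-12, -33) = (1.5, 5.25)

(1.5, 5.25)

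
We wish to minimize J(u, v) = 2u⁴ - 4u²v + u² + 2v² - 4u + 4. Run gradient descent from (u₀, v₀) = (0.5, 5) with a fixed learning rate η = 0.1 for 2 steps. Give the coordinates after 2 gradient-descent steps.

(-6.4904, 4.776)

∇J = (8u³ - 8uv + 2u - 4, -4u² + 4v)
(u₁, v₁) = (0.5, 5) − 0.1·(-22, 19) = (2.7, 3.1)
(u₂, v₂) = (2.7, 3.1) − 0.1·(91.904, -16.76) = (-6.4904, 4.776)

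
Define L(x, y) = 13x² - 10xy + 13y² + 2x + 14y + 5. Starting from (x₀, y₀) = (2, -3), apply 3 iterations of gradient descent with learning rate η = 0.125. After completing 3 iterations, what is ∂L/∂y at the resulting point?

∇L = (26x - 10y + 2, -10x + 26y + 14)
(x₁, y₁) = (2, -3) − 0.125·(84, -84) = (-8.5, 7.5)
(x₂, y₂) = (-8.5, 7.5) − 0.125·(-294, 294) = (28.25, -29.25)
(x₃, y₃) = (28.25, -29.25) − 0.125·(1029, -1029) = (-100.375, 99.375)
∂L/∂y at (-100.375, 99.375) = 3601.5

3601.5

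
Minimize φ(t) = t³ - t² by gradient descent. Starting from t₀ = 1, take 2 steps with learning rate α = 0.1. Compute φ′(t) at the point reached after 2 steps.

φ′(t) = 3t² - 2t
Step 1: φ′(1) = 1; t₁ = 1 − 0.1·1 = 0.9
Step 2: φ′(0.9) = 0.63; t₂ = 0.9 − 0.1·0.63 = 0.837
φ′(t) at (0.837) = 0.427707

0.427707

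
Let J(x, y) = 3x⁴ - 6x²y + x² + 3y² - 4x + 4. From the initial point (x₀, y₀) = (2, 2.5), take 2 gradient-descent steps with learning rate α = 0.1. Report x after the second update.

∇J = (12x³ - 12xy + 2x - 4, -6x² + 6y)
Step 1: at (2, 2.5), ∇J = (36, -9) → (2, 2.5) − 0.1·(36, -9) = (-1.6, 3.4)
Step 2: at (-1.6, 3.4), ∇J = (8.928, 5.04) → (-1.6, 3.4) − 0.1·(8.928, 5.04) = (-2.4928, 2.896)
x = -2.4928

-2.4928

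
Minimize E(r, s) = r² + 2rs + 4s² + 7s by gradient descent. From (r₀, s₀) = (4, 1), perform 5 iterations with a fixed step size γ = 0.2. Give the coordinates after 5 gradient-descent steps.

∇E = (2r + 2s, 2r + 8s + 7)
Step 1: at (4, 1), ∇E = (10, 23) → (4, 1) − 0.2·(10, 23) = (2, -3.6)
Step 2: at (2, -3.6), ∇E = (-3.2, -17.8) → (2, -3.6) − 0.2·(-3.2, -17.8) = (2.64, -0.04)
Step 3: at (2.64, -0.04), ∇E = (5.2, 11.96) → (2.64, -0.04) − 0.2·(5.2, 11.96) = (1.6, -2.432)
Step 4: at (1.6, -2.432), ∇E = (-1.664, -9.256) → (1.6, -2.432) − 0.2·(-1.664, -9.256) = (1.9328, -0.5808)
Step 5: at (1.9328, -0.5808), ∇E = (2.704, 6.2192) → (1.9328, -0.5808) − 0.2·(2.704, 6.2192) = (1.392, -1.82464)

(1.392, -1.82464)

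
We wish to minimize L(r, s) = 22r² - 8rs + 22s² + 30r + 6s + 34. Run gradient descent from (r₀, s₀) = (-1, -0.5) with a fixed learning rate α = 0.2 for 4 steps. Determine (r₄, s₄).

∇L = (44r - 8s + 30, -8r + 44s + 6)
(r₁, s₁) = (-1, -0.5) − 0.2·(-10, -8) = (1, 1.1)
(r₂, s₂) = (1, 1.1) − 0.2·(65.2, 46.4) = (-12.04, -8.18)
(r₃, s₃) = (-12.04, -8.18) − 0.2·(-434.32, -257.6) = (74.824, 43.34)
(r₄, s₄) = (74.824, 43.34) − 0.2·(2975.536, 1314.368) = (-520.2832, -219.5336)

(-520.2832, -219.5336)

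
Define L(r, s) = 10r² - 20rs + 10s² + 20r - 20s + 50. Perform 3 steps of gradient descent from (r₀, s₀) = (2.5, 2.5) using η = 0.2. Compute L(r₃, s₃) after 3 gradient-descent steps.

1176530

∇L = (20r - 20s + 20, -20r + 20s - 20)
(r₁, s₁) = (2.5, 2.5) − 0.2·(20, -20) = (-1.5, 6.5)
(r₂, s₂) = (-1.5, 6.5) − 0.2·(-140, 140) = (26.5, -21.5)
(r₃, s₃) = (26.5, -21.5) − 0.2·(980, -980) = (-169.5, 174.5)
L(-169.5, 174.5) = 1176530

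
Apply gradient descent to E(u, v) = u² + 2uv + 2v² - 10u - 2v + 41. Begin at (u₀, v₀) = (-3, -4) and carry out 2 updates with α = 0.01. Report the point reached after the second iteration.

(-2.5296, -3.5344)

∇E = (2u + 2v - 10, 2u + 4v - 2)
Step 1: at (-3, -4), ∇E = (-24, -24) → (-3, -4) − 0.01·(-24, -24) = (-2.76, -3.76)
Step 2: at (-2.76, -3.76), ∇E = (-23.04, -22.56) → (-2.76, -3.76) − 0.01·(-23.04, -22.56) = (-2.5296, -3.5344)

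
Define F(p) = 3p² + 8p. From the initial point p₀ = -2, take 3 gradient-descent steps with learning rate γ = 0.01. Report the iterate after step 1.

-1.96

F′(p) = 6p + 8
Step 1: F′(-2) = -4; p₁ = -2 − 0.01·(-4) = -1.96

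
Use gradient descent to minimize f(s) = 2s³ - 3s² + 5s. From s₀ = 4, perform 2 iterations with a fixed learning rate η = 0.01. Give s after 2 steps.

2.747826

f′(s) = 6s² - 6s + 5
Step 1: f′(4) = 77; s₁ = 4 − 0.01·77 = 3.23
Step 2: f′(3.23) = 48.2174; s₂ = 3.23 − 0.01·48.2174 = 2.747826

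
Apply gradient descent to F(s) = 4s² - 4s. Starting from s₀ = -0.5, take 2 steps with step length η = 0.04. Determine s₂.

F′(s) = 8s - 4
s₁ = -0.5 − 0.04·(-8) = -0.18
s₂ = -0.18 − 0.04·(-5.44) = 0.0376

0.0376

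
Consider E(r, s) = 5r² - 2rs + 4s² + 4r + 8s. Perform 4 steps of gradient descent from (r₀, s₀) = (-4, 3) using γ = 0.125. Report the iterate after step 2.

(-1.3125, -0.6875)

∇E = (10r - 2s + 4, -2r + 8s + 8)
Step 1: at (-4, 3), ∇E = (-42, 40) → (-4, 3) − 0.125·(-42, 40) = (1.25, -2)
Step 2: at (1.25, -2), ∇E = (20.5, -10.5) → (1.25, -2) − 0.125·(20.5, -10.5) = (-1.3125, -0.6875)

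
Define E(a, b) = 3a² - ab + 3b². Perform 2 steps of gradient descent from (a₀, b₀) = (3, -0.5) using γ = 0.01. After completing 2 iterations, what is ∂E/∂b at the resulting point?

-4.9544

∇E = (6a - b, -a + 6b)
(a₁, b₁) = (3, -0.5) − 0.01·(18.5, -6) = (2.815, -0.44)
(a₂, b₂) = (2.815, -0.44) − 0.01·(17.33, -5.455) = (2.6417, -0.38545)
∂E/∂b at (2.6417, -0.38545) = -4.9544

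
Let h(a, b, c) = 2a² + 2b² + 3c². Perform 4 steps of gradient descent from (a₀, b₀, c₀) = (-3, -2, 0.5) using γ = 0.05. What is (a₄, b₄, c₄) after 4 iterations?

∇h = (4a, 4b, 6c)
(a₁, b₁, c₁) = (-3, -2, 0.5) − 0.05·(-12, -8, 3) = (-2.4, -1.6, 0.35)
(a₂, b₂, c₂) = (-2.4, -1.6, 0.35) − 0.05·(-9.6, -6.4, 2.1) = (-1.92, -1.28, 0.245)
(a₃, b₃, c₃) = (-1.92, -1.28, 0.245) − 0.05·(-7.68, -5.12, 1.47) = (-1.536, -1.024, 0.1715)
(a₄, b₄, c₄) = (-1.536, -1.024, 0.1715) − 0.05·(-6.144, -4.096, 1.029) = (-1.2288, -0.8192, 0.12005)

(-1.2288, -0.8192, 0.12005)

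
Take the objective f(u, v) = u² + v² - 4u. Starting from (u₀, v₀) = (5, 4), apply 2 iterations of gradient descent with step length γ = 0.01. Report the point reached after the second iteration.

(4.8812, 3.8416)

∇f = (2u - 4, 2v)
(u₁, v₁) = (5, 4) − 0.01·(6, 8) = (4.94, 3.92)
(u₂, v₂) = (4.94, 3.92) − 0.01·(5.88, 7.84) = (4.8812, 3.8416)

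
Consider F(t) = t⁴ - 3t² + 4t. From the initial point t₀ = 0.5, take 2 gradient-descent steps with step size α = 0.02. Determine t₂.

0.43809416

F′(t) = 4t³ - 6t + 4
Step 1: F′(0.5) = 1.5; t₁ = 0.5 − 0.02·1.5 = 0.47
Step 2: F′(0.47) = 1.595292; t₂ = 0.47 − 0.02·1.595292 = 0.43809416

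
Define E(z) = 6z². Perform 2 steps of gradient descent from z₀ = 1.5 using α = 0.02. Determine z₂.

0.8664

E′(z) = 12z
Step 1: E′(1.5) = 18; z₁ = 1.5 − 0.02·18 = 1.14
Step 2: E′(1.14) = 13.68; z₂ = 1.14 − 0.02·13.68 = 0.8664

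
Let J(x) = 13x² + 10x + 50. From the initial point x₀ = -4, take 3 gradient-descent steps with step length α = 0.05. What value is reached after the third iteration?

J′(x) = 26x + 10
x₁ = -4 − 0.05·(-94) = 0.7
x₂ = 0.7 − 0.05·28.2 = -0.71
x₃ = -0.71 − 0.05·(-8.46) = -0.287

-0.287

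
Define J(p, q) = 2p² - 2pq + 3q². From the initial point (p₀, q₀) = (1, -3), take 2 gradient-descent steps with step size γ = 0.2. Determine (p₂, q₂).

(0.2, -0.6)

∇J = (4p - 2q, -2p + 6q)
(p₁, q₁) = (1, -3) − 0.2·(10, -20) = (-1, 1)
(p₂, q₂) = (-1, 1) − 0.2·(-6, 8) = (0.2, -0.6)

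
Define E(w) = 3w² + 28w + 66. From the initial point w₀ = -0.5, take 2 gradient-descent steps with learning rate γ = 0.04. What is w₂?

-2.26

E′(w) = 6w + 28
w₁ = -0.5 − 0.04·25 = -1.5
w₂ = -1.5 − 0.04·19 = -2.26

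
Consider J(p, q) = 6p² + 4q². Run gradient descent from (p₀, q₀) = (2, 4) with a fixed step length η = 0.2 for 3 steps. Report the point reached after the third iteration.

∇J = (12p, 8q)
(p₁, q₁) = (2, 4) − 0.2·(24, 32) = (-2.8, -2.4)
(p₂, q₂) = (-2.8, -2.4) − 0.2·(-33.6, -19.2) = (3.92, 1.44)
(p₃, q₃) = (3.92, 1.44) − 0.2·(47.04, 11.52) = (-5.488, -0.864)

(-5.488, -0.864)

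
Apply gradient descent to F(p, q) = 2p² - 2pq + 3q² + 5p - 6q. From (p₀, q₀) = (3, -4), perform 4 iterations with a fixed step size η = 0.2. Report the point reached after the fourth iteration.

(-0.744, 0.512)

∇F = (4p - 2q + 5, -2p + 6q - 6)
(p₁, q₁) = (3, -4) − 0.2·(25, -36) = (-2, 3.2)
(p₂, q₂) = (-2, 3.2) − 0.2·(-9.4, 17.2) = (-0.12, -0.24)
(p₃, q₃) = (-0.12, -0.24) − 0.2·(5, -7.2) = (-1.12, 1.2)
(p₄, q₄) = (-1.12, 1.2) − 0.2·(-1.88, 3.44) = (-0.744, 0.512)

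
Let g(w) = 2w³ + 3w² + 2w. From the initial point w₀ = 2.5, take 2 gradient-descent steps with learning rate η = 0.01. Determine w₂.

1.5883785

g′(w) = 6w² + 6w + 2
w₁ = 2.5 − 0.01·54.5 = 1.955
w₂ = 1.955 − 0.01·36.66215 = 1.5883785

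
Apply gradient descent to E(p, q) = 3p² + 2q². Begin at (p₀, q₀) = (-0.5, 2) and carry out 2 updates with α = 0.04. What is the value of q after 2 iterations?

1.4112

∇E = (6p, 4q)
Step 1: at (-0.5, 2), ∇E = (-3, 8) → (-0.5, 2) − 0.04·(-3, 8) = (-0.38, 1.68)
Step 2: at (-0.38, 1.68), ∇E = (-2.28, 6.72) → (-0.38, 1.68) − 0.04·(-2.28, 6.72) = (-0.2888, 1.4112)
q = 1.4112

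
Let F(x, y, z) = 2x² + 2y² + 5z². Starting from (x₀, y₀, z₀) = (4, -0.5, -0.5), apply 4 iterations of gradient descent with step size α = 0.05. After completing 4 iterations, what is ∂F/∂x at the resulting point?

∇F = (4x, 4y, 10z)
Step 1: at (4, -0.5, -0.5), ∇F = (16, -2, -5) → (4, -0.5, -0.5) − 0.05·(16, -2, -5) = (3.2, -0.4, -0.25)
Step 2: at (3.2, -0.4, -0.25), ∇F = (12.8, -1.6, -2.5) → (3.2, -0.4, -0.25) − 0.05·(12.8, -1.6, -2.5) = (2.56, -0.32, -0.125)
Step 3: at (2.56, -0.32, -0.125), ∇F = (10.24, -1.28, -1.25) → (2.56, -0.32, -0.125) − 0.05·(10.24, -1.28, -1.25) = (2.048, -0.256, -0.0625)
Step 4: at (2.048, -0.256, -0.0625), ∇F = (8.192, -1.024, -0.625) → (2.048, -0.256, -0.0625) − 0.05·(8.192, -1.024, -0.625) = (1.6384, -0.2048, -0.03125)
∂F/∂x at (1.6384, -0.2048, -0.03125) = 6.5536

6.5536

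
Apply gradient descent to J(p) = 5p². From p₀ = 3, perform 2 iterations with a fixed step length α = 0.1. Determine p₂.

J′(p) = 10p
Step 1: J′(3) = 30; p₁ = 3 − 0.1·30 = 0
Step 2: J′(0) = 0; p₂ = 0 − 0.1·0 = 0

0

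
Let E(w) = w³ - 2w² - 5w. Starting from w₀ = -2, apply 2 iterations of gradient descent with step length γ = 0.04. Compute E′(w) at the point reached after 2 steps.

E′(w) = 3w² - 4w - 5
w₁ = -2 − 0.04·15 = -2.6
w₂ = -2.6 − 0.04·25.68 = -3.6272
E′(w) at (-3.6272) = 48.97853952

48.97853952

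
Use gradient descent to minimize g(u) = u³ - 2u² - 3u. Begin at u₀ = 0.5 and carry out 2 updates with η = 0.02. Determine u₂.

g′(u) = 3u² - 4u - 3
u₁ = 0.5 − 0.02·(-4.25) = 0.585
u₂ = 0.585 − 0.02·(-4.313325) = 0.6712665

0.6712665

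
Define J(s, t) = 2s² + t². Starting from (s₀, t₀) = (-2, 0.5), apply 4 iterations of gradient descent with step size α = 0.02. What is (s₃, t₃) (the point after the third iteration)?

∇J = (4s, 2t)
Step 1: at (-2, 0.5), ∇J = (-8, 1) → (-2, 0.5) − 0.02·(-8, 1) = (-1.84, 0.48)
Step 2: at (-1.84, 0.48), ∇J = (-7.36, 0.96) → (-1.84, 0.48) − 0.02·(-7.36, 0.96) = (-1.6928, 0.4608)
Step 3: at (-1.6928, 0.4608), ∇J = (-6.7712, 0.9216) → (-1.6928, 0.4608) − 0.02·(-6.7712, 0.9216) = (-1.557376, 0.442368)

(-1.557376, 0.442368)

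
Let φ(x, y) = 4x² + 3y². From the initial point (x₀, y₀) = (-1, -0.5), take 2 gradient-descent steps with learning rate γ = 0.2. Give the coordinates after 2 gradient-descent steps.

(-0.36, -0.02)

∇φ = (8x, 6y)
Step 1: at (-1, -0.5), ∇φ = (-8, -3) → (-1, -0.5) − 0.2·(-8, -3) = (0.6, 0.1)
Step 2: at (0.6, 0.1), ∇φ = (4.8, 0.6) → (0.6, 0.1) − 0.2·(4.8, 0.6) = (-0.36, -0.02)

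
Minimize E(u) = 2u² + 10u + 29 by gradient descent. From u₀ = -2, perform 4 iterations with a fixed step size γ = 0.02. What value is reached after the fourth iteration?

-2.14180352

E′(u) = 4u + 10
Step 1: E′(-2) = 2; u₁ = -2 − 0.02·2 = -2.04
Step 2: E′(-2.04) = 1.84; u₂ = -2.04 − 0.02·1.84 = -2.0768
Step 3: E′(-2.0768) = 1.6928; u₃ = -2.0768 − 0.02·1.6928 = -2.110656
Step 4: E′(-2.110656) = 1.557376; u₄ = -2.110656 − 0.02·1.557376 = -2.14180352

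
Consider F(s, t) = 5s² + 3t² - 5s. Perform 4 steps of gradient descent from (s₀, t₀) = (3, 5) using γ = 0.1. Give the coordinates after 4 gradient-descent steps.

(0.5, 0.128)

∇F = (10s - 5, 6t)
(s₁, t₁) = (3, 5) − 0.1·(25, 30) = (0.5, 2)
(s₂, t₂) = (0.5, 2) − 0.1·(0, 12) = (0.5, 0.8)
(s₃, t₃) = (0.5, 0.8) − 0.1·(0, 4.8) = (0.5, 0.32)
(s₄, t₄) = (0.5, 0.32) − 0.1·(0, 1.92) = (0.5, 0.128)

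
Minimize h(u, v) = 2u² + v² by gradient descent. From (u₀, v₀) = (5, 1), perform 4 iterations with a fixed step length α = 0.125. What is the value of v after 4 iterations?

0.31640625

∇h = (4u, 2v)
Step 1: at (5, 1), ∇h = (20, 2) → (5, 1) − 0.125·(20, 2) = (2.5, 0.75)
Step 2: at (2.5, 0.75), ∇h = (10, 1.5) → (2.5, 0.75) − 0.125·(10, 1.5) = (1.25, 0.5625)
Step 3: at (1.25, 0.5625), ∇h = (5, 1.125) → (1.25, 0.5625) − 0.125·(5, 1.125) = (0.625, 0.421875)
Step 4: at (0.625, 0.421875), ∇h = (2.5, 0.84375) → (0.625, 0.421875) − 0.125·(2.5, 0.84375) = (0.3125, 0.31640625)
v = 0.31640625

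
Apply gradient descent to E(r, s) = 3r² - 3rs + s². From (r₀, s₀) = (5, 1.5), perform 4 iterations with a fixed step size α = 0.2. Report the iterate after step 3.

(0.896, 2.784)

∇E = (6r - 3s, -3r + 2s)
(r₁, s₁) = (5, 1.5) − 0.2·(25.5, -12) = (-0.1, 3.9)
(r₂, s₂) = (-0.1, 3.9) − 0.2·(-12.3, 8.1) = (2.36, 2.28)
(r₃, s₃) = (2.36, 2.28) − 0.2·(7.32, -2.52) = (0.896, 2.784)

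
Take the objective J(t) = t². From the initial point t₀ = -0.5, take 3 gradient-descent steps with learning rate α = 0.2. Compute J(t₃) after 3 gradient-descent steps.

J′(t) = 2t
t₁ = -0.5 − 0.2·(-1) = -0.3
t₂ = -0.3 − 0.2·(-0.6) = -0.18
t₃ = -0.18 − 0.2·(-0.36) = -0.108
J(-0.108) = 0.011664

0.011664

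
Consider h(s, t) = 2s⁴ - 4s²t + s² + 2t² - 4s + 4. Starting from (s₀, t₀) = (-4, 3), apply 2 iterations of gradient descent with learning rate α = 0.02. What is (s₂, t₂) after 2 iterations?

(-7.76582656, 5.380288)

∇h = (8s³ - 8st + 2s - 4, -4s² + 4t)
Step 1: at (-4, 3), ∇h = (-428, -52) → (-4, 3) − 0.02·(-428, -52) = (4.56, 4.04)
Step 2: at (4.56, 4.04), ∇h = (616.291328, -67.0144) → (4.56, 4.04) − 0.02·(616.291328, -67.0144) = (-7.76582656, 5.380288)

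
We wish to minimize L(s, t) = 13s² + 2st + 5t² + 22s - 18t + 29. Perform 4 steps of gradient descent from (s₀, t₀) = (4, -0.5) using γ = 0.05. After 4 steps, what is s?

∇L = (26s + 2t + 22, 2s + 10t - 18)
(s₁, t₁) = (4, -0.5) − 0.05·(125, -15) = (-2.25, 0.25)
(s₂, t₂) = (-2.25, 0.25) − 0.05·(-36, -20) = (-0.45, 1.25)
(s₃, t₃) = (-0.45, 1.25) − 0.05·(12.8, -6.4) = (-1.09, 1.57)
(s₄, t₄) = (-1.09, 1.57) − 0.05·(-3.2, -4.48) = (-0.93, 1.794)
s = -0.93

-0.93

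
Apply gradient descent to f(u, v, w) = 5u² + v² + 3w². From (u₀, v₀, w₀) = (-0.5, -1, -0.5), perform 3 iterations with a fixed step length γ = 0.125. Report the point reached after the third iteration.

(0.0078125, -0.421875, -0.0078125)

∇f = (10u, 2v, 6w)
(u₁, v₁, w₁) = (-0.5, -1, -0.5) − 0.125·(-5, -2, -3) = (0.125, -0.75, -0.125)
(u₂, v₂, w₂) = (0.125, -0.75, -0.125) − 0.125·(1.25, -1.5, -0.75) = (-0.03125, -0.5625, -0.03125)
(u₃, v₃, w₃) = (-0.03125, -0.5625, -0.03125) − 0.125·(-0.3125, -1.125, -0.1875) = (0.0078125, -0.421875, -0.0078125)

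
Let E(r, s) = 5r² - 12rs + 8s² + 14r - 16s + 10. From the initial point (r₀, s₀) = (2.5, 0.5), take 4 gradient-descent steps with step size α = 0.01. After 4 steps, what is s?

∇E = (10r - 12s + 14, -12r + 16s - 16)
(r₁, s₁) = (2.5, 0.5) − 0.01·(33, -38) = (2.17, 0.88)
(r₂, s₂) = (2.17, 0.88) − 0.01·(25.14, -27.96) = (1.9186, 1.1596)
(r₃, s₃) = (1.9186, 1.1596) − 0.01·(19.2708, -20.4696) = (1.725892, 1.364296)
(r₄, s₄) = (1.725892, 1.364296) − 0.01·(14.887368, -14.881968) = (1.57701832, 1.51311568)
s = 1.51311568

1.51311568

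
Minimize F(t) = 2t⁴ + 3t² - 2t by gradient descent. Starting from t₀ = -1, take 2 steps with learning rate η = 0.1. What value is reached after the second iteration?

F′(t) = 8t³ + 6t - 2
t₁ = -1 − 0.1·(-16) = 0.6
t₂ = 0.6 − 0.1·3.328 = 0.2672

0.2672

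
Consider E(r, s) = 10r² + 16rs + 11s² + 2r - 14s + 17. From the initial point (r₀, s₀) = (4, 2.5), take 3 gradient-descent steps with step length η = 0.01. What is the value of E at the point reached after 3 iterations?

46.716921913904

∇E = (20r + 16s + 2, 16r + 22s - 14)
Step 1: at (4, 2.5), ∇E = (122, 105) → (4, 2.5) − 0.01·(122, 105) = (2.78, 1.45)
Step 2: at (2.78, 1.45), ∇E = (80.8, 62.38) → (2.78, 1.45) − 0.01·(80.8, 62.38) = (1.972, 0.8262)
Step 3: at (1.972, 0.8262), ∇E = (54.6592, 35.7284) → (1.972, 0.8262) − 0.01·(54.6592, 35.7284) = (1.425408, 0.468916)
E(1.425408, 0.468916) = 46.716921913904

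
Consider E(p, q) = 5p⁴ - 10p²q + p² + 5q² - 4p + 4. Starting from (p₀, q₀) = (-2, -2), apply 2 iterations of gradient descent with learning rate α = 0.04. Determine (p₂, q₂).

(-387.4536704, 25.33056)

∇E = (20p³ - 20pq + 2p - 4, -10p² + 10q)
(p₁, q₁) = (-2, -2) − 0.04·(-248, -60) = (7.92, 0.4)
(p₂, q₂) = (7.92, 0.4) − 0.04·(9884.34176, -623.264) = (-387.4536704, 25.33056)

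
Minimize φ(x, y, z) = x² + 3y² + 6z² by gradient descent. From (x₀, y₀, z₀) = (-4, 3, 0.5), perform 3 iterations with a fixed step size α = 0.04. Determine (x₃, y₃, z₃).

(-3.114752, 1.316928, 0.070304)

∇φ = (2x, 6y, 12z)
Step 1: at (-4, 3, 0.5), ∇φ = (-8, 18, 6) → (-4, 3, 0.5) − 0.04·(-8, 18, 6) = (-3.68, 2.28, 0.26)
Step 2: at (-3.68, 2.28, 0.26), ∇φ = (-7.36, 13.68, 3.12) → (-3.68, 2.28, 0.26) − 0.04·(-7.36, 13.68, 3.12) = (-3.3856, 1.7328, 0.1352)
Step 3: at (-3.3856, 1.7328, 0.1352), ∇φ = (-6.7712, 10.3968, 1.6224) → (-3.3856, 1.7328, 0.1352) − 0.04·(-6.7712, 10.3968, 1.6224) = (-3.114752, 1.316928, 0.070304)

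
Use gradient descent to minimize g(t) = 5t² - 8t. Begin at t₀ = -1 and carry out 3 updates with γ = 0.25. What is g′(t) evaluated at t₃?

60.75

g′(t) = 10t - 8
Step 1: g′(-1) = -18; t₁ = -1 − 0.25·(-18) = 3.5
Step 2: g′(3.5) = 27; t₂ = 3.5 − 0.25·27 = -3.25
Step 3: g′(-3.25) = -40.5; t₃ = -3.25 − 0.25·(-40.5) = 6.875
g′(t) at (6.875) = 60.75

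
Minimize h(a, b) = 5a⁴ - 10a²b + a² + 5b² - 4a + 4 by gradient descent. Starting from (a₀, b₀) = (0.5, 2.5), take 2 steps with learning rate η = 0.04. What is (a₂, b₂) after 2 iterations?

(0.6945536, 1.88416)

∇h = (20a³ - 20ab + 2a - 4, -10a² + 10b)
(a₁, b₁) = (0.5, 2.5) − 0.04·(-25.5, 22.5) = (1.52, 1.6)
(a₂, b₂) = (1.52, 1.6) − 0.04·(20.63616, -7.104) = (0.6945536, 1.88416)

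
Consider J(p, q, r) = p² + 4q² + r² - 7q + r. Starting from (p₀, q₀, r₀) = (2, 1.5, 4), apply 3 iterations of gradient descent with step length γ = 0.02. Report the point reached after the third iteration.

∇J = (2p, 8q - 7, 2r + 1)
(p₁, q₁, r₁) = (2, 1.5, 4) − 0.02·(4, 5, 9) = (1.92, 1.4, 3.82)
(p₂, q₂, r₂) = (1.92, 1.4, 3.82) − 0.02·(3.84, 4.2, 8.64) = (1.8432, 1.316, 3.6472)
(p₃, q₃, r₃) = (1.8432, 1.316, 3.6472) − 0.02·(3.6864, 3.528, 8.2944) = (1.769472, 1.24544, 3.481312)

(1.769472, 1.24544, 3.481312)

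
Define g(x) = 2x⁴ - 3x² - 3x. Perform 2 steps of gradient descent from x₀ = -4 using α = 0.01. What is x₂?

0.93431432

g′(x) = 8x³ - 6x - 3
x₁ = -4 − 0.01·(-491) = 0.91
x₂ = 0.91 − 0.01·(-2.431432) = 0.93431432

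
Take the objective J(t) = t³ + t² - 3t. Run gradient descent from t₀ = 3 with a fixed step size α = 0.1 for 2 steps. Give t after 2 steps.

0.3

J′(t) = 3t² + 2t - 3
t₁ = 3 − 0.1·30 = 0
t₂ = 0 − 0.1·(-3) = 0.3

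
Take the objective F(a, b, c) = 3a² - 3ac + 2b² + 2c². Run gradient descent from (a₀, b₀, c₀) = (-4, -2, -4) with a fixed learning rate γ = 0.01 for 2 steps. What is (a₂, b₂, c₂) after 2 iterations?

(-3.766, -1.8432, -3.918)

∇F = (6a - 3c, 4b, -3a + 4c)
(a₁, b₁, c₁) = (-4, -2, -4) − 0.01·(-12, -8, -4) = (-3.88, -1.92, -3.96)
(a₂, b₂, c₂) = (-3.88, -1.92, -3.96) − 0.01·(-11.4, -7.68, -4.2) = (-3.766, -1.8432, -3.918)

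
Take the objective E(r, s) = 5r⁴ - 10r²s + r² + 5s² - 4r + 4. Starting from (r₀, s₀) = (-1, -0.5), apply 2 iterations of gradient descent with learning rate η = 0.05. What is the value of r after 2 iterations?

∇E = (20r³ - 20rs + 2r - 4, -10r² + 10s)
(r₁, s₁) = (-1, -0.5) − 0.05·(-36, -15) = (0.8, 0.25)
(r₂, s₂) = (0.8, 0.25) − 0.05·(3.84, -3.9) = (0.608, 0.445)
r = 0.608

0.608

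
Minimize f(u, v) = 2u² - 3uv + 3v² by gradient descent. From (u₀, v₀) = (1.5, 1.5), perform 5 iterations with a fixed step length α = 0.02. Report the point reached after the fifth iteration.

(1.32713292, 1.12835796)

∇f = (4u - 3v, -3u + 6v)
(u₁, v₁) = (1.5, 1.5) − 0.02·(1.5, 4.5) = (1.47, 1.41)
(u₂, v₂) = (1.47, 1.41) − 0.02·(1.65, 4.05) = (1.437, 1.329)
(u₃, v₃) = (1.437, 1.329) − 0.02·(1.761, 3.663) = (1.40178, 1.25574)
(u₄, v₄) = (1.40178, 1.25574) − 0.02·(1.8399, 3.3291) = (1.364982, 1.189158)
(u₅, v₅) = (1.364982, 1.189158) − 0.02·(1.892454, 3.040002) = (1.32713292, 1.12835796)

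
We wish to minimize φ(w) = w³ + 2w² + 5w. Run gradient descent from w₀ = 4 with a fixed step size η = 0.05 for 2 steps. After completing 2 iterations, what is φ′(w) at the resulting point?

5.641249171875

φ′(w) = 3w² + 4w + 5
w₁ = 4 − 0.05·69 = 0.55
w₂ = 0.55 − 0.05·8.1075 = 0.144625
φ′(w) at (0.144625) = 5.641249171875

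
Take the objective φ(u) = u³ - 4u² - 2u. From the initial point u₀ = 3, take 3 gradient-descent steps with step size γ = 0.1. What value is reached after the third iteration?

φ′(u) = 3u² - 8u - 2
Step 1: φ′(3) = 1; u₁ = 3 − 0.1·1 = 2.9
Step 2: φ′(2.9) = 0.03; u₂ = 2.9 − 0.1·0.03 = 2.897
Step 3: φ′(2.897) = 0.001827; u₃ = 2.897 − 0.1·0.001827 = 2.8968173

2.8968173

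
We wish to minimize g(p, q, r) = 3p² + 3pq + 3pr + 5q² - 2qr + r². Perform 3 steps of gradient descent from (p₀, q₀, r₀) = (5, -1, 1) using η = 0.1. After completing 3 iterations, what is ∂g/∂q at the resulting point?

0.052

∇g = (6p + 3q + 3r, 3p + 10q - 2r, 3p - 2q + 2r)
(p₁, q₁, r₁) = (5, -1, 1) − 0.1·(30, 3, 19) = (2, -1.3, -0.9)
(p₂, q₂, r₂) = (2, -1.3, -0.9) − 0.1·(5.4, -5.2, 6.8) = (1.46, -0.78, -1.58)
(p₃, q₃, r₃) = (1.46, -0.78, -1.58) − 0.1·(1.68, -0.26, 2.78) = (1.292, -0.754, -1.858)
∂g/∂q at (1.292, -0.754, -1.858) = 0.052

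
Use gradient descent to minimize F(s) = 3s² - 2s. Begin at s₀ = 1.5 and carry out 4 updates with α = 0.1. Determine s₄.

0.3632

F′(s) = 6s - 2
Step 1: F′(1.5) = 7; s₁ = 1.5 − 0.1·7 = 0.8
Step 2: F′(0.8) = 2.8; s₂ = 0.8 − 0.1·2.8 = 0.52
Step 3: F′(0.52) = 1.12; s₃ = 0.52 − 0.1·1.12 = 0.408
Step 4: F′(0.408) = 0.448; s₄ = 0.408 − 0.1·0.448 = 0.3632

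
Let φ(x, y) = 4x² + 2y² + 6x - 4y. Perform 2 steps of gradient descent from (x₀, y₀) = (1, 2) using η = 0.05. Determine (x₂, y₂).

(-0.12, 1.64)

∇φ = (8x + 6, 4y - 4)
(x₁, y₁) = (1, 2) − 0.05·(14, 4) = (0.3, 1.8)
(x₂, y₂) = (0.3, 1.8) − 0.05·(8.4, 3.2) = (-0.12, 1.64)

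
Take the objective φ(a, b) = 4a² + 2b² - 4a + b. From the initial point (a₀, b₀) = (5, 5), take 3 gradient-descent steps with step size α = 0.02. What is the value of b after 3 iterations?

3.838112

∇φ = (8a - 4, 4b + 1)
Step 1: at (5, 5), ∇φ = (36, 21) → (5, 5) − 0.02·(36, 21) = (4.28, 4.58)
Step 2: at (4.28, 4.58), ∇φ = (30.24, 19.32) → (4.28, 4.58) − 0.02·(30.24, 19.32) = (3.6752, 4.1936)
Step 3: at (3.6752, 4.1936), ∇φ = (25.4016, 17.7744) → (3.6752, 4.1936) − 0.02·(25.4016, 17.7744) = (3.167168, 3.838112)
b = 3.838112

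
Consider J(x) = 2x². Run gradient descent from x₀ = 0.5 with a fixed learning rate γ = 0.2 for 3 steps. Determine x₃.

0.004

J′(x) = 4x
Step 1: J′(0.5) = 2; x₁ = 0.5 − 0.2·2 = 0.1
Step 2: J′(0.1) = 0.4; x₂ = 0.1 − 0.2·0.4 = 0.02
Step 3: J′(0.02) = 0.08; x₃ = 0.02 − 0.2·0.08 = 0.004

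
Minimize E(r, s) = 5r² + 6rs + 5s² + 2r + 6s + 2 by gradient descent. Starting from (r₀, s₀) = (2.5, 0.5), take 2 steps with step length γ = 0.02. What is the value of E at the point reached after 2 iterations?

∇E = (10r + 6s + 2, 6r + 10s + 6)
Step 1: at (2.5, 0.5), ∇E = (30, 26) → (2.5, 0.5) − 0.02·(30, 26) = (1.9, -0.02)
Step 2: at (1.9, -0.02), ∇E = (20.88, 17.2) → (1.9, -0.02) − 0.02·(20.88, 17.2) = (1.4824, -0.364)
E(1.4824, -0.364) = 11.1932672

11.1932672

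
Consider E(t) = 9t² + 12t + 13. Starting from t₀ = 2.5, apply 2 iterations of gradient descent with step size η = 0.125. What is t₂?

E′(t) = 18t + 12
t₁ = 2.5 − 0.125·57 = -4.625
t₂ = -4.625 − 0.125·(-71.25) = 4.28125

4.28125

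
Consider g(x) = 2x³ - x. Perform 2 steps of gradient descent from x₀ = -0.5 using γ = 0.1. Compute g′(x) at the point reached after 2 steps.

1.3927535

g′(x) = 6x² - 1
Step 1: g′(-0.5) = 0.5; x₁ = -0.5 − 0.1·0.5 = -0.55
Step 2: g′(-0.55) = 0.815; x₂ = -0.55 − 0.1·0.815 = -0.6315
g′(x) at (-0.6315) = 1.3927535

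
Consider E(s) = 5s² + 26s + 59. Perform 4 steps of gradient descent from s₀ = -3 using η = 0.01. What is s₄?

-2.86244

E′(s) = 10s + 26
Step 1: E′(-3) = -4; s₁ = -3 − 0.01·(-4) = -2.96
Step 2: E′(-2.96) = -3.6; s₂ = -2.96 − 0.01·(-3.6) = -2.924
Step 3: E′(-2.924) = -3.24; s₃ = -2.924 − 0.01·(-3.24) = -2.8916
Step 4: E′(-2.8916) = -2.916; s₄ = -2.8916 − 0.01·(-2.916) = -2.86244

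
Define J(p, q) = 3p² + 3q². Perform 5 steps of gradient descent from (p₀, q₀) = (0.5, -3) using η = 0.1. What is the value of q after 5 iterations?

∇J = (6p, 6q)
Step 1: at (0.5, -3), ∇J = (3, -18) → (0.5, -3) − 0.1·(3, -18) = (0.2, -1.2)
Step 2: at (0.2, -1.2), ∇J = (1.2, -7.2) → (0.2, -1.2) − 0.1·(1.2, -7.2) = (0.08, -0.48)
Step 3: at (0.08, -0.48), ∇J = (0.48, -2.88) → (0.08, -0.48) − 0.1·(0.48, -2.88) = (0.032, -0.192)
Step 4: at (0.032, -0.192), ∇J = (0.192, -1.152) → (0.032, -0.192) − 0.1·(0.192, -1.152) = (0.0128, -0.0768)
Step 5: at (0.0128, -0.0768), ∇J = (0.0768, -0.4608) → (0.0128, -0.0768) − 0.1·(0.0768, -0.4608) = (0.00512, -0.03072)
q = -0.03072

-0.03072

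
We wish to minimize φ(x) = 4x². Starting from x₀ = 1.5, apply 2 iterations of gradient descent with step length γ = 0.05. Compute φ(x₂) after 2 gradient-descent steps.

1.1664

φ′(x) = 8x
Step 1: φ′(1.5) = 12; x₁ = 1.5 − 0.05·12 = 0.9
Step 2: φ′(0.9) = 7.2; x₂ = 0.9 − 0.05·7.2 = 0.54
φ(0.54) = 1.1664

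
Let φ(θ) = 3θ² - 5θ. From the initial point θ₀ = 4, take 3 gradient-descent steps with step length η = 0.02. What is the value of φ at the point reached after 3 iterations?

φ′(θ) = 6θ - 5
Step 1: φ′(4) = 19; θ₁ = 4 − 0.02·19 = 3.62
Step 2: φ′(3.62) = 16.72; θ₂ = 3.62 − 0.02·16.72 = 3.2856
Step 3: φ′(3.2856) = 14.7136; θ₃ = 3.2856 − 0.02·14.7136 = 2.991328
φ(2.991328) = 11.887489610752

11.887489610752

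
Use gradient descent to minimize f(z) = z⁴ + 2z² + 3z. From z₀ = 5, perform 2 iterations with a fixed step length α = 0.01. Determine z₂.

f′(z) = 4z³ + 4z + 3
z₁ = 5 − 0.01·523 = -0.23
z₂ = -0.23 − 0.01·2.031332 = -0.25031332

-0.25031332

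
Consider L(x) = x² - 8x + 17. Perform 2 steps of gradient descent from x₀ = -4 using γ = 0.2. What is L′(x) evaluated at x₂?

-5.76

L′(x) = 2x - 8
Step 1: L′(-4) = -16; x₁ = -4 − 0.2·(-16) = -0.8
Step 2: L′(-0.8) = -9.6; x₂ = -0.8 − 0.2·(-9.6) = 1.12
L′(x) at (1.12) = -5.76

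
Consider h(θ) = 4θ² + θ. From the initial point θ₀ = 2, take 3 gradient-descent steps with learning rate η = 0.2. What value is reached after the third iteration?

-0.584

h′(θ) = 8θ + 1
Step 1: h′(2) = 17; θ₁ = 2 − 0.2·17 = -1.4
Step 2: h′(-1.4) = -10.2; θ₂ = -1.4 − 0.2·(-10.2) = 0.64
Step 3: h′(0.64) = 6.12; θ₃ = 0.64 − 0.2·6.12 = -0.584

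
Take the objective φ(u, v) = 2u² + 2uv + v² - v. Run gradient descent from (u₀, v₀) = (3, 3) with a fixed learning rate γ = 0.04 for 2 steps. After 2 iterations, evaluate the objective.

16.1041664

∇φ = (4u + 2v, 2u + 2v - 1)
Step 1: at (3, 3), ∇φ = (18, 11) → (3, 3) − 0.04·(18, 11) = (2.28, 2.56)
Step 2: at (2.28, 2.56), ∇φ = (14.24, 8.68) → (2.28, 2.56) − 0.04·(14.24, 8.68) = (1.7104, 2.2128)
φ(1.7104, 2.2128) = 16.1041664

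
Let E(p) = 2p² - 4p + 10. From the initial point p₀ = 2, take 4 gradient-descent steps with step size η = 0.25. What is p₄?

E′(p) = 4p - 4
Step 1: E′(2) = 4; p₁ = 2 − 0.25·4 = 1
Step 2: E′(1) = 0; p₂ = 1 − 0.25·0 = 1
Step 3: E′(1) = 0; p₃ = 1 − 0.25·0 = 1
Step 4: E′(1) = 0; p₄ = 1 − 0.25·0 = 1

1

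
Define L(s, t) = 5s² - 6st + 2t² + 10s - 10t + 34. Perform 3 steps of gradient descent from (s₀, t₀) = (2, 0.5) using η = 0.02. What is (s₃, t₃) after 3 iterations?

∇L = (10s - 6t + 10, -6s + 4t - 10)
(s₁, t₁) = (2, 0.5) − 0.02·(27, -20) = (1.46, 0.9)
(s₂, t₂) = (1.46, 0.9) − 0.02·(19.2, -15.16) = (1.076, 1.2032)
(s₃, t₃) = (1.076, 1.2032) − 0.02·(13.5408, -11.6432) = (0.805184, 1.436064)

(0.805184, 1.436064)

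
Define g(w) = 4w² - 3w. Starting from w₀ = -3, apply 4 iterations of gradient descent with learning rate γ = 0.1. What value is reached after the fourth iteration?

g′(w) = 8w - 3
Step 1: g′(-3) = -27; w₁ = -3 − 0.1·(-27) = -0.3
Step 2: g′(-0.3) = -5.4; w₂ = -0.3 − 0.1·(-5.4) = 0.24
Step 3: g′(0.24) = -1.08; w₃ = 0.24 − 0.1·(-1.08) = 0.348
Step 4: g′(0.348) = -0.216; w₄ = 0.348 − 0.1·(-0.216) = 0.3696

0.3696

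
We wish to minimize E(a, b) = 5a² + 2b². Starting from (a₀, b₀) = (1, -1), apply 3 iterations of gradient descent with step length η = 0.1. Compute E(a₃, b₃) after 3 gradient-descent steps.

∇E = (10a, 4b)
(a₁, b₁) = (1, -1) − 0.1·(10, -4) = (0, -0.6)
(a₂, b₂) = (0, -0.6) − 0.1·(0, -2.4) = (0, -0.36)
(a₃, b₃) = (0, -0.36) − 0.1·(0, -1.44) = (0, -0.216)
E(0, -0.216) = 0.093312

0.093312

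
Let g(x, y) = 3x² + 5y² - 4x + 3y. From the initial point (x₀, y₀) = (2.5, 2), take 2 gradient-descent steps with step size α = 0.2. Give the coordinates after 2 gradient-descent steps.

∇g = (6x - 4, 10y + 3)
Step 1: at (2.5, 2), ∇g = (11, 23) → (2.5, 2) − 0.2·(11, 23) = (0.3, -2.6)
Step 2: at (0.3, -2.6), ∇g = (-2.2, -23) → (0.3, -2.6) − 0.2·(-2.2, -23) = (0.74, 2)

(0.74, 2)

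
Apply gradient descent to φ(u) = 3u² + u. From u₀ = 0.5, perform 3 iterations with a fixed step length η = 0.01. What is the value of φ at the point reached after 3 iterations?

0.836493041408

φ′(u) = 6u + 1
u₁ = 0.5 − 0.01·4 = 0.46
u₂ = 0.46 − 0.01·3.76 = 0.4224
u₃ = 0.4224 − 0.01·3.5344 = 0.387056
φ(0.387056) = 0.836493041408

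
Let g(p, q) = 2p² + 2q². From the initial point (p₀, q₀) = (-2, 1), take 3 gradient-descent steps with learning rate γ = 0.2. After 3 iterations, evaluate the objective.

0.00064

∇g = (4p, 4q)
Step 1: at (-2, 1), ∇g = (-8, 4) → (-2, 1) − 0.2·(-8, 4) = (-0.4, 0.2)
Step 2: at (-0.4, 0.2), ∇g = (-1.6, 0.8) → (-0.4, 0.2) − 0.2·(-1.6, 0.8) = (-0.08, 0.04)
Step 3: at (-0.08, 0.04), ∇g = (-0.32, 0.16) → (-0.08, 0.04) − 0.2·(-0.32, 0.16) = (-0.016, 0.008)
g(-0.016, 0.008) = 0.00064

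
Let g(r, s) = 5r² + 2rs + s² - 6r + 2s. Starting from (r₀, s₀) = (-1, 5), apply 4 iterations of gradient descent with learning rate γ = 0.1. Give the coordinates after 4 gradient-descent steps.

∇g = (10r + 2s - 6, 2r + 2s + 2)
Step 1: at (-1, 5), ∇g = (-6, 10) → (-1, 5) − 0.1·(-6, 10) = (-0.4, 4)
Step 2: at (-0.4, 4), ∇g = (-2, 9.2) → (-0.4, 4) − 0.1·(-2, 9.2) = (-0.2, 3.08)
Step 3: at (-0.2, 3.08), ∇g = (-1.84, 7.76) → (-0.2, 3.08) − 0.1·(-1.84, 7.76) = (-0.016, 2.304)
Step 4: at (-0.016, 2.304), ∇g = (-1.552, 6.576) → (-0.016, 2.304) − 0.1·(-1.552, 6.576) = (0.1392, 1.6464)

(0.1392, 1.6464)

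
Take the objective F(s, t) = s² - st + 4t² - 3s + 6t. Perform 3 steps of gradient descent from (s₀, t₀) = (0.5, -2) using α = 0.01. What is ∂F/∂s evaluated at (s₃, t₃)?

∇F = (2s - t - 3, -s + 8t + 6)
(s₁, t₁) = (0.5, -2) − 0.01·(0, -10.5) = (0.5, -1.895)
(s₂, t₂) = (0.5, -1.895) − 0.01·(-0.105, -9.66) = (0.50105, -1.7984)
(s₃, t₃) = (0.50105, -1.7984) − 0.01·(-0.1995, -8.88825) = (0.503045, -1.7095175)
∂F/∂s at (0.503045, -1.7095175) = -0.2843925

-0.2843925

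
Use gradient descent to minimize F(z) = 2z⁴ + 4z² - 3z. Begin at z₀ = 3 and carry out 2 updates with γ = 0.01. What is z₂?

F′(z) = 8z³ + 8z - 3
z₁ = 3 − 0.01·237 = 0.63
z₂ = 0.63 − 0.01·4.040376 = 0.58959624

0.58959624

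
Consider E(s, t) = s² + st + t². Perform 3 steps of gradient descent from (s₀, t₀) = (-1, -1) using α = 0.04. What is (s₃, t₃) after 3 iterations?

(-0.681472, -0.681472)

∇E = (2s + t, s + 2t)
(s₁, t₁) = (-1, -1) − 0.04·(-3, -3) = (-0.88, -0.88)
(s₂, t₂) = (-0.88, -0.88) − 0.04·(-2.64, -2.64) = (-0.7744, -0.7744)
(s₃, t₃) = (-0.7744, -0.7744) − 0.04·(-2.3232, -2.3232) = (-0.681472, -0.681472)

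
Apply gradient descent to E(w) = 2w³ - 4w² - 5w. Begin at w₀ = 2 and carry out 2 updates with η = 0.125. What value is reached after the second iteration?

E′(w) = 6w² - 8w - 5
Step 1: E′(2) = 3; w₁ = 2 − 0.125·3 = 1.625
Step 2: E′(1.625) = -2.15625; w₂ = 1.625 − 0.125·(-2.15625) = 1.89453125

1.89453125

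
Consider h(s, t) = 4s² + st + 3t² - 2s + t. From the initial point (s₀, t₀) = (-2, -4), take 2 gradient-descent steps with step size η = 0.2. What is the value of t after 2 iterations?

-0.88

∇h = (8s + t - 2, s + 6t + 1)
Step 1: at (-2, -4), ∇h = (-22, -25) → (-2, -4) − 0.2·(-22, -25) = (2.4, 1)
Step 2: at (2.4, 1), ∇h = (18.2, 9.4) → (2.4, 1) − 0.2·(18.2, 9.4) = (-1.24, -0.88)
t = -0.88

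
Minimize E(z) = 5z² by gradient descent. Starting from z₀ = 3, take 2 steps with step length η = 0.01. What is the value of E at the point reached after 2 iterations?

E′(z) = 10z
Step 1: E′(3) = 30; z₁ = 3 − 0.01·30 = 2.7
Step 2: E′(2.7) = 27; z₂ = 2.7 − 0.01·27 = 2.43
E(2.43) = 29.5245

29.5245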